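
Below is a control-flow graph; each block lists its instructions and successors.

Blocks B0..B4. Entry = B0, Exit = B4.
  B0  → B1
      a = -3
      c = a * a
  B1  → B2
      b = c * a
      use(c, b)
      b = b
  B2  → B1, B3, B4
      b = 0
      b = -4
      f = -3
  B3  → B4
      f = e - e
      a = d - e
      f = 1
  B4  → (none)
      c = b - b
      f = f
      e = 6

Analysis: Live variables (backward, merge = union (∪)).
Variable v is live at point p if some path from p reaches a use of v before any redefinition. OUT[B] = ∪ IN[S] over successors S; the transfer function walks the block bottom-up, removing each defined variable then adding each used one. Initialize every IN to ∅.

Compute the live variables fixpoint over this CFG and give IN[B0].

Answer: {d, e}

Trace:
Per-block solution:
  B0:   IN={d, e}   OUT={a, c, d, e}
  B1:   IN={a, c, d, e}   OUT={a, c, d, e}
  B2:   IN={a, c, d, e}   OUT={a, b, c, d, e, f}
  B3:   IN={b, d, e}   OUT={b, f}
  B4:   IN={b, f}   OUT={}

Merge at B0: OUT[B0] = IN[B1] = {a, c, d, e}
Applying B0's transfer function to that OUT value gives IN[B0] (row B0 above).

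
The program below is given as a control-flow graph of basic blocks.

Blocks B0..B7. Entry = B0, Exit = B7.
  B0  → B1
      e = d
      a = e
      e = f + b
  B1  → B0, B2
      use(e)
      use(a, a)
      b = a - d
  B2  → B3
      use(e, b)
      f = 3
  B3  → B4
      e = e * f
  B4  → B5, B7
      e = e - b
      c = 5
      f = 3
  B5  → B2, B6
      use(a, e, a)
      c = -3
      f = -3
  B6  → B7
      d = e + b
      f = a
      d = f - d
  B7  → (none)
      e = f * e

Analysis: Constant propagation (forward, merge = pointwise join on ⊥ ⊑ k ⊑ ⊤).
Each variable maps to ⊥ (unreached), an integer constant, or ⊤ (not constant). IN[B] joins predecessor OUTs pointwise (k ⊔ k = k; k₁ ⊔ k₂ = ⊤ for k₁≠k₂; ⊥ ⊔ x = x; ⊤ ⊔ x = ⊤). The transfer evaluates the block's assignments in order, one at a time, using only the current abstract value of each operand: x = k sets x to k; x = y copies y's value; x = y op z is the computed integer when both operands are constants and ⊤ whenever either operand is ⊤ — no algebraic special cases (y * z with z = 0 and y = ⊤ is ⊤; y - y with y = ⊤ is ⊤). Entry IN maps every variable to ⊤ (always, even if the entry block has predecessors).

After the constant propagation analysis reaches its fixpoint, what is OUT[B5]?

Answer: {a: ⊤, b: ⊤, c: -3, d: ⊤, e: ⊤, f: -3}

Derivation:
Converged values:
  B0:   IN=(all ⊤)   OUT=(all ⊤)
  B1:   IN=(all ⊤)   OUT=(all ⊤)
  B2:   IN=(all ⊤)   OUT={f:3; rest ⊤}
  B3:   IN={f:3; rest ⊤}   OUT={f:3; rest ⊤}
  B4:   IN={f:3; rest ⊤}   OUT={c:5, f:3; rest ⊤}
  B5:   IN={c:5, f:3; rest ⊤}   OUT={c:-3, f:-3; rest ⊤}
  B6:   IN={c:-3, f:-3; rest ⊤}   OUT={c:-3; rest ⊤}
  B7:   IN=(all ⊤)   OUT=(all ⊤)

Merge at B5: IN[B5] = OUT[B4] = {a: ⊤, b: ⊤, c: 5, d: ⊤, e: ⊤, f: 3}
Applying B5's transfer function to that IN value gives OUT[B5] (row B5 above).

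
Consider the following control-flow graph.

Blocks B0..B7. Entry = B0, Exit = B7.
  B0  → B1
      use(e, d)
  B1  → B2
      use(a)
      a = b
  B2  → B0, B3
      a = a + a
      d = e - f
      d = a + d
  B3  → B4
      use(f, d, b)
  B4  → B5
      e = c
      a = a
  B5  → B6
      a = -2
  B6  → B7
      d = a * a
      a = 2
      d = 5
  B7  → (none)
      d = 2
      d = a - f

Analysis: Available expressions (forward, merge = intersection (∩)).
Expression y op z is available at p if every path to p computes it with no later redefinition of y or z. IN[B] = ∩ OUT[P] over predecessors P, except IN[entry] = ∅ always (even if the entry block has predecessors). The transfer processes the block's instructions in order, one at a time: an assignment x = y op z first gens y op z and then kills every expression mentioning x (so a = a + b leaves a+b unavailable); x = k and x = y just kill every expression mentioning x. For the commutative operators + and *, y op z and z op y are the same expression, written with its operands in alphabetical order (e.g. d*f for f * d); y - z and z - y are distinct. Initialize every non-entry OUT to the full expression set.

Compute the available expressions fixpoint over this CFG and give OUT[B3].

Answer: {e-f}

Trace:
Per-block solution:
  B0: | IN={} | OUT={}
  B1: | IN={} | OUT={}
  B2: | IN={} | OUT={e-f}
  B3: | IN={e-f} | OUT={e-f}
  B4: | IN={e-f} | OUT={}
  B5: | IN={} | OUT={}
  B6: | IN={} | OUT={}
  B7: | IN={} | OUT={a-f}

Merge at B3: IN[B3] = OUT[B2] = {e-f}
Applying B3's transfer function to that IN value gives OUT[B3] (row B3 above).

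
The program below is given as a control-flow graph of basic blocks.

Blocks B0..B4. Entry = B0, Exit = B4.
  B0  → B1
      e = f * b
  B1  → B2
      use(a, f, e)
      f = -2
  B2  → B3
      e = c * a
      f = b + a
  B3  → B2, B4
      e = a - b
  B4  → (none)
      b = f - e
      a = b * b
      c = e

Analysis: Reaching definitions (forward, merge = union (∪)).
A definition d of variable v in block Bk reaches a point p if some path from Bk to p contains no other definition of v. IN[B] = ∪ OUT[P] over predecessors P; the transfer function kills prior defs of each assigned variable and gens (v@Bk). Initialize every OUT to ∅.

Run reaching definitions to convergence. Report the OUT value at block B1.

Converged values:
  B0: | IN={} | OUT={e@B0}
  B1: | IN={e@B0} | OUT={e@B0, f@B1}
  B2: | IN={e@B0, e@B3, f@B1, f@B2} | OUT={e@B2, f@B2}
  B3: | IN={e@B2, f@B2} | OUT={e@B3, f@B2}
  B4: | IN={e@B3, f@B2} | OUT={a@B4, b@B4, c@B4, e@B3, f@B2}

Merge at B1: IN[B1] = OUT[B0] = {e@B0}
Applying B1's transfer function to that IN value gives OUT[B1] (row B1 above).

Answer: {e@B0, f@B1}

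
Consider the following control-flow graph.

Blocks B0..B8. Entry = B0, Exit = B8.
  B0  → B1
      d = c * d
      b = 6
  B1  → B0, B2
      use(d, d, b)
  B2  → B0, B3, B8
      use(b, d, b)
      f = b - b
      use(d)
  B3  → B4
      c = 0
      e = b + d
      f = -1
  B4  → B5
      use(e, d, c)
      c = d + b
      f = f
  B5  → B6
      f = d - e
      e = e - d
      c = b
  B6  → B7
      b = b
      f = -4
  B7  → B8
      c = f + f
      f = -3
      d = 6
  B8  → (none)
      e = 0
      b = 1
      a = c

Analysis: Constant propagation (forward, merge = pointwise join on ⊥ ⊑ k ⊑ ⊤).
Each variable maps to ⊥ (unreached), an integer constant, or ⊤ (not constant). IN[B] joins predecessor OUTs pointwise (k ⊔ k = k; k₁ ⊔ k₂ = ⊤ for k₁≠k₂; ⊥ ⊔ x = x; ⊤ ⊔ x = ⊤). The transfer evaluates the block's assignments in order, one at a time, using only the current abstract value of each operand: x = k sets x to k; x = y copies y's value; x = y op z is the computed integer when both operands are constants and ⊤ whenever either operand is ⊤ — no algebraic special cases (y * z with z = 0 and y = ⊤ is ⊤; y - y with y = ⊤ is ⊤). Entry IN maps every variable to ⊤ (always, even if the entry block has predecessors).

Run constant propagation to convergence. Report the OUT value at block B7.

Answer: {a: ⊤, b: 6, c: -8, d: 6, e: ⊤, f: -3}

Working:
Fixpoint table:
  B0:   IN=(all ⊤)   OUT={b:6; rest ⊤}
  B1:   IN={b:6; rest ⊤}   OUT={b:6; rest ⊤}
  B2:   IN={b:6; rest ⊤}   OUT={b:6, f:0; rest ⊤}
  B3:   IN={b:6, f:0; rest ⊤}   OUT={b:6, c:0, f:-1; rest ⊤}
  B4:   IN={b:6, c:0, f:-1; rest ⊤}   OUT={b:6, f:-1; rest ⊤}
  B5:   IN={b:6, f:-1; rest ⊤}   OUT={b:6, c:6; rest ⊤}
  B6:   IN={b:6, c:6; rest ⊤}   OUT={b:6, c:6, f:-4; rest ⊤}
  B7:   IN={b:6, c:6, f:-4; rest ⊤}   OUT={b:6, c:-8, d:6, f:-3; rest ⊤}
  B8:   IN={b:6; rest ⊤}   OUT={b:1, e:0; rest ⊤}

Merge at B7: IN[B7] = OUT[B6] = {a: ⊤, b: 6, c: 6, d: ⊤, e: ⊤, f: -4}
Applying B7's transfer function to that IN value gives OUT[B7] (row B7 above).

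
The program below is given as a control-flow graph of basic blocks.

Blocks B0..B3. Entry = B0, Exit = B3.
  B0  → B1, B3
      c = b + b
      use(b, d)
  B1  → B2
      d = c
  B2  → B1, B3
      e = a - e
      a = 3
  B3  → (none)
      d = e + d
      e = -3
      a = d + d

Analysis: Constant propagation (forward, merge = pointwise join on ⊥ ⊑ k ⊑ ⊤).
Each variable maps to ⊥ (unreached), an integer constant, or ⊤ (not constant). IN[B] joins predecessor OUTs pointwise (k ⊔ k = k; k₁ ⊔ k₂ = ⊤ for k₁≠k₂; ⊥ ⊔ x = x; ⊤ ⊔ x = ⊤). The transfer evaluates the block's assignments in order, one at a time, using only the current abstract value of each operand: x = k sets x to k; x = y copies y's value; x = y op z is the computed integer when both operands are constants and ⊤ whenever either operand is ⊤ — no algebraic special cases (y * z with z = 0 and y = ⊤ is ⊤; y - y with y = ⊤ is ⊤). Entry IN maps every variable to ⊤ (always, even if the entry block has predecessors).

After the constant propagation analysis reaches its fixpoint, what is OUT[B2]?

Answer: {a: 3, b: ⊤, c: ⊤, d: ⊤, e: ⊤, f: ⊤}

Trace:
Per-block solution:
  B0:  IN=(all ⊤)  OUT=(all ⊤)
  B1:  IN=(all ⊤)  OUT=(all ⊤)
  B2:  IN=(all ⊤)  OUT={a:3; rest ⊤}
  B3:  IN=(all ⊤)  OUT={e:-3; rest ⊤}

Merge at B2: IN[B2] = OUT[B1] = {a: ⊤, b: ⊤, c: ⊤, d: ⊤, e: ⊤, f: ⊤}
Applying B2's transfer function to that IN value gives OUT[B2] (row B2 above).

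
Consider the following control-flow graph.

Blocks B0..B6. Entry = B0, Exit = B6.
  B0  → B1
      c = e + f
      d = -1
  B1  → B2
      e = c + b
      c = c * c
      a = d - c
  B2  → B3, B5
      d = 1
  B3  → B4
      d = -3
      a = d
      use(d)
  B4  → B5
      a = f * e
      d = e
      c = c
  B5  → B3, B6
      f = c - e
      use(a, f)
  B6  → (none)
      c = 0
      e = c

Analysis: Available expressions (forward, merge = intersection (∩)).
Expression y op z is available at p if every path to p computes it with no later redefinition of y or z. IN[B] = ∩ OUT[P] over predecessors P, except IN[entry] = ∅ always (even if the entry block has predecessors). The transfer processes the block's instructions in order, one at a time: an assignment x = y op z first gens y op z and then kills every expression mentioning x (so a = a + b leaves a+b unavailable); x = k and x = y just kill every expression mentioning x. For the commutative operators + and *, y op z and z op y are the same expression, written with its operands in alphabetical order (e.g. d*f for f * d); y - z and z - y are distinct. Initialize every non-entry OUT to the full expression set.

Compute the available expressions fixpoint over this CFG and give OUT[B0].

Converged values:
  B0:   IN={}   OUT={e+f}
  B1:   IN={e+f}   OUT={d-c}
  B2:   IN={d-c}   OUT={}
  B3:   IN={}   OUT={}
  B4:   IN={}   OUT={e*f}
  B5:   IN={}   OUT={c-e}
  B6:   IN={c-e}   OUT={}

B0 is the boundary node: IN[B0] = {}
Applying B0's transfer function to that IN value gives OUT[B0] (row B0 above).

Answer: {e+f}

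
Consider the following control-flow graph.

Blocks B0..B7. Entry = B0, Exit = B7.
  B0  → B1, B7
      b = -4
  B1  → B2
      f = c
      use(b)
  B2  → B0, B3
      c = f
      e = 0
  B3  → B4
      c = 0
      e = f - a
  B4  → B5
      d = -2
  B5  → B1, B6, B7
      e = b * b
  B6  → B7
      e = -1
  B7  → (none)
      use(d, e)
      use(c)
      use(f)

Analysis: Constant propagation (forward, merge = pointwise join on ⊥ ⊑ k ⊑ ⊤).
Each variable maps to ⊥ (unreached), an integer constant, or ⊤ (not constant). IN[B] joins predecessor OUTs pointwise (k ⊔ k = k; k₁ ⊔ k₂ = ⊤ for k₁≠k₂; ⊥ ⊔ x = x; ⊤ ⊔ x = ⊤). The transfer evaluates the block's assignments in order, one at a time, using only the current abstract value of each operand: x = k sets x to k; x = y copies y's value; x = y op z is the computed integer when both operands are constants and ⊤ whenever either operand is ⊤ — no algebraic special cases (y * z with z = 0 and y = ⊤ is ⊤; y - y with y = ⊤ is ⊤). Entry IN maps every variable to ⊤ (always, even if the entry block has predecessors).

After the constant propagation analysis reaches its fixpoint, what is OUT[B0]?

Answer: {a: ⊤, b: -4, c: ⊤, d: ⊤, e: ⊤, f: ⊤}

Working:
Converged values:
  B0:  IN=(all ⊤)  OUT={b:-4; rest ⊤}
  B1:  IN={b:-4; rest ⊤}  OUT={b:-4; rest ⊤}
  B2:  IN={b:-4; rest ⊤}  OUT={b:-4, e:0; rest ⊤}
  B3:  IN={b:-4, e:0; rest ⊤}  OUT={b:-4, c:0; rest ⊤}
  B4:  IN={b:-4, c:0; rest ⊤}  OUT={b:-4, c:0, d:-2; rest ⊤}
  B5:  IN={b:-4, c:0, d:-2; rest ⊤}  OUT={b:-4, c:0, d:-2, e:16; rest ⊤}
  B6:  IN={b:-4, c:0, d:-2, e:16; rest ⊤}  OUT={b:-4, c:0, d:-2, e:-1; rest ⊤}
  B7:  IN={b:-4; rest ⊤}  OUT={b:-4; rest ⊤}

Merge at B0 (entry node, so the boundary value (all ⊤) is joined with the incoming edge(s)): IN[B0] = (all ⊤) ⊔ OUT[B2] = {a: ⊤, b: ⊤, c: ⊤, d: ⊤, e: ⊤, f: ⊤}
Applying B0's transfer function to that IN value gives OUT[B0] (row B0 above).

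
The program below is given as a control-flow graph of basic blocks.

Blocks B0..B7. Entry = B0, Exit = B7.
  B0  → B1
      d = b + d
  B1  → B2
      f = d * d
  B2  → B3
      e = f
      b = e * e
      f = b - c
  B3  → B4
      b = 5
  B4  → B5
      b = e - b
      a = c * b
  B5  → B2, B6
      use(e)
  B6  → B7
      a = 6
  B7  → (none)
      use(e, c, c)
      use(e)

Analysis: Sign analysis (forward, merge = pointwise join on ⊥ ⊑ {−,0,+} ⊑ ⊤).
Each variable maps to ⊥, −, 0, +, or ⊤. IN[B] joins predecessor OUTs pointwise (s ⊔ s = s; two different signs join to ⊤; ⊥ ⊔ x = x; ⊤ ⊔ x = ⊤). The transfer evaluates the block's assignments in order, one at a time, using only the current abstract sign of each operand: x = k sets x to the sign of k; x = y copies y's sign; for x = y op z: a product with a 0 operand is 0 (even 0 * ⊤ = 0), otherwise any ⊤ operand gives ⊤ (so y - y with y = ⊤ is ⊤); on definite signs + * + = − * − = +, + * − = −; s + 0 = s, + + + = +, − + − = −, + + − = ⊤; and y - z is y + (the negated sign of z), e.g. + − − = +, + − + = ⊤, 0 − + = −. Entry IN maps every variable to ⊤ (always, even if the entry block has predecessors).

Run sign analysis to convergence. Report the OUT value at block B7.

Answer: {a: +, b: ⊤, c: ⊤, d: ⊤, e: ⊤, f: ⊤}

Working:
Converged values:
  B0: | IN=(all ⊤) | OUT=(all ⊤)
  B1: | IN=(all ⊤) | OUT=(all ⊤)
  B2: | IN=(all ⊤) | OUT=(all ⊤)
  B3: | IN=(all ⊤) | OUT={b:+; rest ⊤}
  B4: | IN={b:+; rest ⊤} | OUT=(all ⊤)
  B5: | IN=(all ⊤) | OUT=(all ⊤)
  B6: | IN=(all ⊤) | OUT={a:+; rest ⊤}
  B7: | IN={a:+; rest ⊤} | OUT={a:+; rest ⊤}

Merge at B7: IN[B7] = OUT[B6] = {a: +, b: ⊤, c: ⊤, d: ⊤, e: ⊤, f: ⊤}
Applying B7's transfer function to that IN value gives OUT[B7] (row B7 above).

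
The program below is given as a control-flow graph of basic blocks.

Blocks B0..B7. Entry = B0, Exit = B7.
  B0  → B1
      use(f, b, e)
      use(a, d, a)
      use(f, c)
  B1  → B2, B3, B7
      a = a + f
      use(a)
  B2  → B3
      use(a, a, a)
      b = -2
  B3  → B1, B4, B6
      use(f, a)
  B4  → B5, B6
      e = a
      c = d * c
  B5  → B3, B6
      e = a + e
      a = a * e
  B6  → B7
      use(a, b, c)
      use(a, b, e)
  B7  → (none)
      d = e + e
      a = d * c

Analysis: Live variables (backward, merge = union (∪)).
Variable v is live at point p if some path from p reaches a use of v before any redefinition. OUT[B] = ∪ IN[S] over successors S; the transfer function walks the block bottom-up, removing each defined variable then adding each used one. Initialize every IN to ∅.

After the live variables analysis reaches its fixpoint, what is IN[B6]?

Answer: {a, b, c, e}

Trace:
Per-block solution:
  B0:  IN={a, b, c, d, e, f}  OUT={a, b, c, d, e, f}
  B1:  IN={a, b, c, d, e, f}  OUT={a, b, c, d, e, f}
  B2:  IN={a, c, d, e, f}  OUT={a, b, c, d, e, f}
  B3:  IN={a, b, c, d, e, f}  OUT={a, b, c, d, e, f}
  B4:  IN={a, b, c, d, f}  OUT={a, b, c, d, e, f}
  B5:  IN={a, b, c, d, e, f}  OUT={a, b, c, d, e, f}
  B6:  IN={a, b, c, e}  OUT={c, e}
  B7:  IN={c, e}  OUT={}

Merge at B6: OUT[B6] = IN[B7] = {c, e}
Applying B6's transfer function to that OUT value gives IN[B6] (row B6 above).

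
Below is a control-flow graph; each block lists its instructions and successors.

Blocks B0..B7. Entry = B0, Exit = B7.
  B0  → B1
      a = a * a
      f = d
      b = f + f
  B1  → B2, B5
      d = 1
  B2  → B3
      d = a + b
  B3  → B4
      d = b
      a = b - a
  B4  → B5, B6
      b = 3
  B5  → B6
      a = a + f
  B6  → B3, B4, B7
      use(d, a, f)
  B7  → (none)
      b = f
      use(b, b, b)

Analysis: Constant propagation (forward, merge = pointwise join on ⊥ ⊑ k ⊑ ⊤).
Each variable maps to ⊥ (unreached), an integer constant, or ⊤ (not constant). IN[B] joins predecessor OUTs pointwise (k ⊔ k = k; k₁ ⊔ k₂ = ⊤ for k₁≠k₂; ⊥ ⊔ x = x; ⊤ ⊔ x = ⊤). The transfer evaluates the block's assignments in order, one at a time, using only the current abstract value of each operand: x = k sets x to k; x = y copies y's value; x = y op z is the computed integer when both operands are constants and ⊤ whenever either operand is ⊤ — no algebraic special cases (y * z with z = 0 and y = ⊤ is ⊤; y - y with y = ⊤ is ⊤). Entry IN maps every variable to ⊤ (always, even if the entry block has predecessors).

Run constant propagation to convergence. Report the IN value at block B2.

Answer: {a: ⊤, b: ⊤, c: ⊤, d: 1, e: ⊤, f: ⊤}

Derivation:
Per-block solution:
  B0: | IN=(all ⊤) | OUT=(all ⊤)
  B1: | IN=(all ⊤) | OUT={d:1; rest ⊤}
  B2: | IN={d:1; rest ⊤} | OUT=(all ⊤)
  B3: | IN=(all ⊤) | OUT=(all ⊤)
  B4: | IN=(all ⊤) | OUT={b:3; rest ⊤}
  B5: | IN=(all ⊤) | OUT=(all ⊤)
  B6: | IN=(all ⊤) | OUT=(all ⊤)
  B7: | IN=(all ⊤) | OUT=(all ⊤)

Merge at B2: IN[B2] = OUT[B1] = {a: ⊤, b: ⊤, c: ⊤, d: 1, e: ⊤, f: ⊤}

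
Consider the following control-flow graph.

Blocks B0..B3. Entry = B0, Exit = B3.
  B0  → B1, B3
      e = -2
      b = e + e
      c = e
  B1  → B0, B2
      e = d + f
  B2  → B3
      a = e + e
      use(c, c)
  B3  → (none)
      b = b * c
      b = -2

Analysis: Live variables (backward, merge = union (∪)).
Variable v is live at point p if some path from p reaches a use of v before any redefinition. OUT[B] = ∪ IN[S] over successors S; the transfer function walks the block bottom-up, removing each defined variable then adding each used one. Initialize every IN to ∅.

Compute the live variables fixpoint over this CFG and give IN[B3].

Answer: {b, c}

Trace:
Fixpoint table:
  B0:  IN={d, f}  OUT={b, c, d, f}
  B1:  IN={b, c, d, f}  OUT={b, c, d, e, f}
  B2:  IN={b, c, e}  OUT={b, c}
  B3:  IN={b, c}  OUT={}

B3 is the boundary node: OUT[B3] = {}
Applying B3's transfer function to that OUT value gives IN[B3] (row B3 above).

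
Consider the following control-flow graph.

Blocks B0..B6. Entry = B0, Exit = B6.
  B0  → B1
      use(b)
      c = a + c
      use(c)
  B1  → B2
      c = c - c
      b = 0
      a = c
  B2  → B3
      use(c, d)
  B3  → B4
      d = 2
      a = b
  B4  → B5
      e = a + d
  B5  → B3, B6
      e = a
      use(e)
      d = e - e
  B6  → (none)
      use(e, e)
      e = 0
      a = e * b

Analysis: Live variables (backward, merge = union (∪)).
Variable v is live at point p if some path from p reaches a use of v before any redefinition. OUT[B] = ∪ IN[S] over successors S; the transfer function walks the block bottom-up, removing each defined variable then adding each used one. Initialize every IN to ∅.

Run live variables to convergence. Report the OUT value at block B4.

Answer: {a, b}

Trace:
Fixpoint table:
  B0:  IN={a, b, c, d}  OUT={c, d}
  B1:  IN={c, d}  OUT={b, c, d}
  B2:  IN={b, c, d}  OUT={b}
  B3:  IN={b}  OUT={a, b, d}
  B4:  IN={a, b, d}  OUT={a, b}
  B5:  IN={a, b}  OUT={b, e}
  B6:  IN={b, e}  OUT={}

Merge at B4: OUT[B4] = IN[B5] = {a, b}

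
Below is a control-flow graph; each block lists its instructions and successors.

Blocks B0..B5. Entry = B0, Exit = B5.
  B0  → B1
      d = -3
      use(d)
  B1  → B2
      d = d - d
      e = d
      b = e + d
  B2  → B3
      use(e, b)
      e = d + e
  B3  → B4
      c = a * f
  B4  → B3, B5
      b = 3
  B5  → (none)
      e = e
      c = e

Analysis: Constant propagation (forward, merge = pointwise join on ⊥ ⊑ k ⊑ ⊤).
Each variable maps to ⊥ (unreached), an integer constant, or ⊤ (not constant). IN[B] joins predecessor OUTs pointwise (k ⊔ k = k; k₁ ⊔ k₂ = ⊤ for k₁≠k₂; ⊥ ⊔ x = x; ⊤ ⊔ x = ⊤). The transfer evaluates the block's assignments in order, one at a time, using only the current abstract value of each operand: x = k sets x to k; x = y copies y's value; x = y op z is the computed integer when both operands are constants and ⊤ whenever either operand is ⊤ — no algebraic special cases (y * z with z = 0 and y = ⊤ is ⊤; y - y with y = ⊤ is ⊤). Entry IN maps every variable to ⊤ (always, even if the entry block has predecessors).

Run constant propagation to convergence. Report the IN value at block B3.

Answer: {a: ⊤, b: ⊤, c: ⊤, d: 0, e: 0, f: ⊤}

Working:
Fixpoint table:
  B0:   IN=(all ⊤)   OUT={d:-3; rest ⊤}
  B1:   IN={d:-3; rest ⊤}   OUT={b:0, d:0, e:0; rest ⊤}
  B2:   IN={b:0, d:0, e:0; rest ⊤}   OUT={b:0, d:0, e:0; rest ⊤}
  B3:   IN={d:0, e:0; rest ⊤}   OUT={d:0, e:0; rest ⊤}
  B4:   IN={d:0, e:0; rest ⊤}   OUT={b:3, d:0, e:0; rest ⊤}
  B5:   IN={b:3, d:0, e:0; rest ⊤}   OUT={b:3, c:0, d:0, e:0; rest ⊤}

Merge at B3: IN[B3] = OUT[B2] ⊔ OUT[B4] = {a: ⊤, b: ⊤, c: ⊤, d: 0, e: 0, f: ⊤}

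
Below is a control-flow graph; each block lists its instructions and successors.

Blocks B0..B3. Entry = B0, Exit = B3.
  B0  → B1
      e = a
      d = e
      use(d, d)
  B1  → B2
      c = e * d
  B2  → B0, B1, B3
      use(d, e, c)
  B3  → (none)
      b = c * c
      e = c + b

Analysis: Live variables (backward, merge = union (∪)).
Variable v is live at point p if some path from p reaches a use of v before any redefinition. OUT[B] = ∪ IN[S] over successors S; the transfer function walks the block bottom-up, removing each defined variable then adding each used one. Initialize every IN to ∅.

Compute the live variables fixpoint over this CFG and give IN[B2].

Per-block solution:
  B0:   IN={a}   OUT={a, d, e}
  B1:   IN={a, d, e}   OUT={a, c, d, e}
  B2:   IN={a, c, d, e}   OUT={a, c, d, e}
  B3:   IN={c}   OUT={}

Merge at B2: OUT[B2] = IN[B0] ⊔ IN[B1] ⊔ IN[B3] = {a, c, d, e}
Applying B2's transfer function to that OUT value gives IN[B2] (row B2 above).

Answer: {a, c, d, e}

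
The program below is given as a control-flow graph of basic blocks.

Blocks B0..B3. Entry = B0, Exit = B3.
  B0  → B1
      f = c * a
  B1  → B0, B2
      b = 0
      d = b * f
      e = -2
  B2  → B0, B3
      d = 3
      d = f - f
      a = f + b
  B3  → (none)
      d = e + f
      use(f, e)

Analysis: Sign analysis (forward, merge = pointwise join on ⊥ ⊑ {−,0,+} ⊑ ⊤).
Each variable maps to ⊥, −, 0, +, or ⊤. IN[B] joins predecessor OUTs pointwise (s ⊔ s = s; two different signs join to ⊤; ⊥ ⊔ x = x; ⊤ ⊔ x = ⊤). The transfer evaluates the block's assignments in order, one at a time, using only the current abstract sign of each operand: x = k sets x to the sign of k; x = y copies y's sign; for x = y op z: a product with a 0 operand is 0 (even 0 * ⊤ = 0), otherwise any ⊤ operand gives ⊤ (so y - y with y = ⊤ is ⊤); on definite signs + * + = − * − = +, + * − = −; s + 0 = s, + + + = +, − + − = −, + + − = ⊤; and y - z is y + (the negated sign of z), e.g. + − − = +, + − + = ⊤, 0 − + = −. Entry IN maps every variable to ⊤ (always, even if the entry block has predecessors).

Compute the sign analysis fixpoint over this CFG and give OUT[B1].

Answer: {a: ⊤, b: 0, c: ⊤, d: 0, e: -, f: ⊤}

Trace:
Per-block solution:
  B0: | IN=(all ⊤) | OUT=(all ⊤)
  B1: | IN=(all ⊤) | OUT={b:0, d:0, e:-; rest ⊤}
  B2: | IN={b:0, d:0, e:-; rest ⊤} | OUT={b:0, e:-; rest ⊤}
  B3: | IN={b:0, e:-; rest ⊤} | OUT={b:0, e:-; rest ⊤}

Merge at B1: IN[B1] = OUT[B0] = {a: ⊤, b: ⊤, c: ⊤, d: ⊤, e: ⊤, f: ⊤}
Applying B1's transfer function to that IN value gives OUT[B1] (row B1 above).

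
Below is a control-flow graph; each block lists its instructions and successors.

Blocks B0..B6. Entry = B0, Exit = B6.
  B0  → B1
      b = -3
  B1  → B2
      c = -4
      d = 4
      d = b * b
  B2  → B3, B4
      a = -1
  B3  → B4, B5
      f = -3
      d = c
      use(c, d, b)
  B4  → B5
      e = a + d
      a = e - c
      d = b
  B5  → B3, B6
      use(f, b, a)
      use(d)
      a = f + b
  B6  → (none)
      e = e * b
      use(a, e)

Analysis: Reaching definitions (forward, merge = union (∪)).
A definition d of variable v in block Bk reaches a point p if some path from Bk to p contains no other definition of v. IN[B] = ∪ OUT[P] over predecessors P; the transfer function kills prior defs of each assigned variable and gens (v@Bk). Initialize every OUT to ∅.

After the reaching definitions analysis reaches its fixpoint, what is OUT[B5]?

Fixpoint table:
  B0:   IN={}   OUT={b@B0}
  B1:   IN={b@B0}   OUT={b@B0, c@B1, d@B1}
  B2:   IN={b@B0, c@B1, d@B1}   OUT={a@B2, b@B0, c@B1, d@B1}
  B3:   IN={a@B2, a@B5, b@B0, c@B1, d@B1, d@B3, d@B4, e@B4, f@B3}   OUT={a@B2, a@B5, b@B0, c@B1, d@B3, e@B4, f@B3}
  B4:   IN={a@B2, a@B5, b@B0, c@B1, d@B1, d@B3, e@B4, f@B3}   OUT={a@B4, b@B0, c@B1, d@B4, e@B4, f@B3}
  B5:   IN={a@B2, a@B4, a@B5, b@B0, c@B1, d@B3, d@B4, e@B4, f@B3}   OUT={a@B5, b@B0, c@B1, d@B3, d@B4, e@B4, f@B3}
  B6:   IN={a@B5, b@B0, c@B1, d@B3, d@B4, e@B4, f@B3}   OUT={a@B5, b@B0, c@B1, d@B3, d@B4, e@B6, f@B3}

Merge at B5: IN[B5] = OUT[B3] ⊔ OUT[B4] = {a@B2, a@B4, a@B5, b@B0, c@B1, d@B3, d@B4, e@B4, f@B3}
Applying B5's transfer function to that IN value gives OUT[B5] (row B5 above).

Answer: {a@B5, b@B0, c@B1, d@B3, d@B4, e@B4, f@B3}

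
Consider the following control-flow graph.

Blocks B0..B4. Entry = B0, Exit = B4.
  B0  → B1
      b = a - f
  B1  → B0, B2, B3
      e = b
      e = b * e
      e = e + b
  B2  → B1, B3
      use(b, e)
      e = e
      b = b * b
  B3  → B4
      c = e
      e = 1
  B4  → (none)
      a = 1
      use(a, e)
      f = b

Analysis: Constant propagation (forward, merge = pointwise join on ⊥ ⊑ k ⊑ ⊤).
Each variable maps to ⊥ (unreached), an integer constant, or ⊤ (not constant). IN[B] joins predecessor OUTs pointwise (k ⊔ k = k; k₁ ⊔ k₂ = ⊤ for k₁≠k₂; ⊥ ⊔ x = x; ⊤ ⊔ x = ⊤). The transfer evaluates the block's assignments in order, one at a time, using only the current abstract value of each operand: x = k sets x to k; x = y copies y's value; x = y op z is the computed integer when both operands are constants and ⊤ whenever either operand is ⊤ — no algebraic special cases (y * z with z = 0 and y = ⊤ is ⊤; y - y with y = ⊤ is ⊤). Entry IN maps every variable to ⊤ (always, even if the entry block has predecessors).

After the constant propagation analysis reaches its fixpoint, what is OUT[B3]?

Answer: {a: ⊤, b: ⊤, c: ⊤, d: ⊤, e: 1, f: ⊤}

Working:
Converged values:
  B0: | IN=(all ⊤) | OUT=(all ⊤)
  B1: | IN=(all ⊤) | OUT=(all ⊤)
  B2: | IN=(all ⊤) | OUT=(all ⊤)
  B3: | IN=(all ⊤) | OUT={e:1; rest ⊤}
  B4: | IN={e:1; rest ⊤} | OUT={a:1, e:1; rest ⊤}

Merge at B3: IN[B3] = OUT[B1] ⊔ OUT[B2] = {a: ⊤, b: ⊤, c: ⊤, d: ⊤, e: ⊤, f: ⊤}
Applying B3's transfer function to that IN value gives OUT[B3] (row B3 above).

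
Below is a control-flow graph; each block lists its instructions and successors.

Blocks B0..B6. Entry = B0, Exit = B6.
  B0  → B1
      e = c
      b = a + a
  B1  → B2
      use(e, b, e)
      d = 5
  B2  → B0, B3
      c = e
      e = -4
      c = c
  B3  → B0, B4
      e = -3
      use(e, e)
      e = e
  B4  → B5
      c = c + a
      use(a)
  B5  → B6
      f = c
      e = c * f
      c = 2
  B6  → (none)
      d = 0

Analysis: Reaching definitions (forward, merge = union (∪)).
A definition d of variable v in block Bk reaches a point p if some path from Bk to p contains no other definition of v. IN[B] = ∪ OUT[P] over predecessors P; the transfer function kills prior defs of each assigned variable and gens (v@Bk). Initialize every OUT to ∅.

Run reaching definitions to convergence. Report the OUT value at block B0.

Converged values:
  B0: | IN={b@B0, c@B2, d@B1, e@B2, e@B3} | OUT={b@B0, c@B2, d@B1, e@B0}
  B1: | IN={b@B0, c@B2, d@B1, e@B0} | OUT={b@B0, c@B2, d@B1, e@B0}
  B2: | IN={b@B0, c@B2, d@B1, e@B0} | OUT={b@B0, c@B2, d@B1, e@B2}
  B3: | IN={b@B0, c@B2, d@B1, e@B2} | OUT={b@B0, c@B2, d@B1, e@B3}
  B4: | IN={b@B0, c@B2, d@B1, e@B3} | OUT={b@B0, c@B4, d@B1, e@B3}
  B5: | IN={b@B0, c@B4, d@B1, e@B3} | OUT={b@B0, c@B5, d@B1, e@B5, f@B5}
  B6: | IN={b@B0, c@B5, d@B1, e@B5, f@B5} | OUT={b@B0, c@B5, d@B6, e@B5, f@B5}

Merge at B0 (entry node, so the boundary value {} is joined with the incoming edge(s)): IN[B0] = {} ⊔ OUT[B2] ⊔ OUT[B3] = {b@B0, c@B2, d@B1, e@B2, e@B3}
Applying B0's transfer function to that IN value gives OUT[B0] (row B0 above).

Answer: {b@B0, c@B2, d@B1, e@B0}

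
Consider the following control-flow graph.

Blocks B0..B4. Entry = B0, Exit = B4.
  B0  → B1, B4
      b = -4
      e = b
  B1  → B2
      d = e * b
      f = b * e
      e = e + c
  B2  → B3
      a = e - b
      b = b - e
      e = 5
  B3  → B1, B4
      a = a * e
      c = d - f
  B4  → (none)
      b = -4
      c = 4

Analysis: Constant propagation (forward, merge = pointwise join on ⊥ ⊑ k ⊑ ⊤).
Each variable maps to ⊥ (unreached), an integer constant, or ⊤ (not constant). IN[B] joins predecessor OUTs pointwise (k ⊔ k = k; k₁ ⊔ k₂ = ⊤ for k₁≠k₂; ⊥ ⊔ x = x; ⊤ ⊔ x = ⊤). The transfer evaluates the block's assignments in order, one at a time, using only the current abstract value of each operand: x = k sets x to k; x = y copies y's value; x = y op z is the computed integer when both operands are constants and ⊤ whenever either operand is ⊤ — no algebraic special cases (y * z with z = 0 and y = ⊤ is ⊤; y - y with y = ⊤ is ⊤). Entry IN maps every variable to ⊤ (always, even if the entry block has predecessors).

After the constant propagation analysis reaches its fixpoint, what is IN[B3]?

Converged values:
  B0:   IN=(all ⊤)   OUT={b:-4, e:-4; rest ⊤}
  B1:   IN=(all ⊤)   OUT=(all ⊤)
  B2:   IN=(all ⊤)   OUT={e:5; rest ⊤}
  B3:   IN={e:5; rest ⊤}   OUT={e:5; rest ⊤}
  B4:   IN=(all ⊤)   OUT={b:-4, c:4; rest ⊤}

Merge at B3: IN[B3] = OUT[B2] = {a: ⊤, b: ⊤, c: ⊤, d: ⊤, e: 5, f: ⊤}

Answer: {a: ⊤, b: ⊤, c: ⊤, d: ⊤, e: 5, f: ⊤}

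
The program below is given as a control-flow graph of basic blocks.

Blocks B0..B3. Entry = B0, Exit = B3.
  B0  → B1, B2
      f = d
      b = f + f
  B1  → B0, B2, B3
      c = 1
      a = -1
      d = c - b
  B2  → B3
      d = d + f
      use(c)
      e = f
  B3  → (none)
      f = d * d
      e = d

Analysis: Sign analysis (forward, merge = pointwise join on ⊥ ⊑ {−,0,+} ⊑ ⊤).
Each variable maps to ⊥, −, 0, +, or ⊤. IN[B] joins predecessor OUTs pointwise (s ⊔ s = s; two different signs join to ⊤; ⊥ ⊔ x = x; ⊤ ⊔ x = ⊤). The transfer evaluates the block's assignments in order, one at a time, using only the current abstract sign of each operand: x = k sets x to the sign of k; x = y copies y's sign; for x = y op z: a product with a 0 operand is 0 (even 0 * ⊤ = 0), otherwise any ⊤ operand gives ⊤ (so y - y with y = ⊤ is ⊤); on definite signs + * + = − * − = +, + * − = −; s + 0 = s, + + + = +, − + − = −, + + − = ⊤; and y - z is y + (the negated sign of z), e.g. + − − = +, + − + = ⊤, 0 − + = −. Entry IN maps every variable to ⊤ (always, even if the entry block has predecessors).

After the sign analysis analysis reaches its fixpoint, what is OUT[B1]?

Answer: {a: -, b: ⊤, c: +, d: ⊤, e: ⊤, f: ⊤}

Derivation:
Converged values:
  B0:   IN=(all ⊤)   OUT=(all ⊤)
  B1:   IN=(all ⊤)   OUT={a:-, c:+; rest ⊤}
  B2:   IN=(all ⊤)   OUT=(all ⊤)
  B3:   IN=(all ⊤)   OUT=(all ⊤)

Merge at B1: IN[B1] = OUT[B0] = {a: ⊤, b: ⊤, c: ⊤, d: ⊤, e: ⊤, f: ⊤}
Applying B1's transfer function to that IN value gives OUT[B1] (row B1 above).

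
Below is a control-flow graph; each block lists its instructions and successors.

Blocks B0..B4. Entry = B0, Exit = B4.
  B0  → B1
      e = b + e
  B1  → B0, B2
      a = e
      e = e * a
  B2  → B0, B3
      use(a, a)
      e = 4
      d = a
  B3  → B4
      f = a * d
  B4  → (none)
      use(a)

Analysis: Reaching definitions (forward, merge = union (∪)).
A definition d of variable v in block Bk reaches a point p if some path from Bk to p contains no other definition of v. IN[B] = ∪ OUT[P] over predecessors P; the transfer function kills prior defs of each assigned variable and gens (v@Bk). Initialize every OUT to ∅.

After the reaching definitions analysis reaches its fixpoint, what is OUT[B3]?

Answer: {a@B1, d@B2, e@B2, f@B3}

Trace:
Per-block solution:
  B0:   IN={a@B1, d@B2, e@B1, e@B2}   OUT={a@B1, d@B2, e@B0}
  B1:   IN={a@B1, d@B2, e@B0}   OUT={a@B1, d@B2, e@B1}
  B2:   IN={a@B1, d@B2, e@B1}   OUT={a@B1, d@B2, e@B2}
  B3:   IN={a@B1, d@B2, e@B2}   OUT={a@B1, d@B2, e@B2, f@B3}
  B4:   IN={a@B1, d@B2, e@B2, f@B3}   OUT={a@B1, d@B2, e@B2, f@B3}

Merge at B3: IN[B3] = OUT[B2] = {a@B1, d@B2, e@B2}
Applying B3's transfer function to that IN value gives OUT[B3] (row B3 above).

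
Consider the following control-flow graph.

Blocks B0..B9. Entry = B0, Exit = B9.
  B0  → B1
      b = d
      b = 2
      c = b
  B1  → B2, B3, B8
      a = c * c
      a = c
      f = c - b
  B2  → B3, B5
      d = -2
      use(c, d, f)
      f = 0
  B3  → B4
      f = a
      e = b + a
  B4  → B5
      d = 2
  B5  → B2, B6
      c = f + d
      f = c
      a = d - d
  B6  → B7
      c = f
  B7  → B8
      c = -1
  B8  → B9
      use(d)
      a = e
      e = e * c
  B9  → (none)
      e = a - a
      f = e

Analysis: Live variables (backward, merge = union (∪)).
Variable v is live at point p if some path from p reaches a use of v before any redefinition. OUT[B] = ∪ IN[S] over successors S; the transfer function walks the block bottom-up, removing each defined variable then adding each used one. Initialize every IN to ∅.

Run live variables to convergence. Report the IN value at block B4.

Answer: {b, e, f}

Working:
Fixpoint table:
  B0:   IN={d, e}   OUT={b, c, d, e}
  B1:   IN={b, c, d, e}   OUT={a, b, c, d, e, f}
  B2:   IN={a, b, c, e, f}   OUT={a, b, d, e, f}
  B3:   IN={a, b}   OUT={b, e, f}
  B4:   IN={b, e, f}   OUT={b, d, e, f}
  B5:   IN={b, d, e, f}   OUT={a, b, c, d, e, f}
  B6:   IN={d, e, f}   OUT={d, e}
  B7:   IN={d, e}   OUT={c, d, e}
  B8:   IN={c, d, e}   OUT={a}
  B9:   IN={a}   OUT={}

Merge at B4: OUT[B4] = IN[B5] = {b, d, e, f}
Applying B4's transfer function to that OUT value gives IN[B4] (row B4 above).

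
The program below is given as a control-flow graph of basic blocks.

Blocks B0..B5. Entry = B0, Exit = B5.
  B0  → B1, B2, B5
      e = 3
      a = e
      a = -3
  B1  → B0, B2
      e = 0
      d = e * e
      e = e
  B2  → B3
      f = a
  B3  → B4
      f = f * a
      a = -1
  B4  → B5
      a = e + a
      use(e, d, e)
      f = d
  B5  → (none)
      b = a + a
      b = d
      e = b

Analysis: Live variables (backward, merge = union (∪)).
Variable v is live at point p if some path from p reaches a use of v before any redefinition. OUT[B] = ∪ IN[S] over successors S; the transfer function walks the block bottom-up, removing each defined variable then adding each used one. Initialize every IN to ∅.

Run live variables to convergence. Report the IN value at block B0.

Fixpoint table:
  B0: | IN={d} | OUT={a, d, e}
  B1: | IN={a} | OUT={a, d, e}
  B2: | IN={a, d, e} | OUT={a, d, e, f}
  B3: | IN={a, d, e, f} | OUT={a, d, e}
  B4: | IN={a, d, e} | OUT={a, d}
  B5: | IN={a, d} | OUT={}

Merge at B0: OUT[B0] = IN[B1] ⊔ IN[B2] ⊔ IN[B5] = {a, d, e}
Applying B0's transfer function to that OUT value gives IN[B0] (row B0 above).

Answer: {d}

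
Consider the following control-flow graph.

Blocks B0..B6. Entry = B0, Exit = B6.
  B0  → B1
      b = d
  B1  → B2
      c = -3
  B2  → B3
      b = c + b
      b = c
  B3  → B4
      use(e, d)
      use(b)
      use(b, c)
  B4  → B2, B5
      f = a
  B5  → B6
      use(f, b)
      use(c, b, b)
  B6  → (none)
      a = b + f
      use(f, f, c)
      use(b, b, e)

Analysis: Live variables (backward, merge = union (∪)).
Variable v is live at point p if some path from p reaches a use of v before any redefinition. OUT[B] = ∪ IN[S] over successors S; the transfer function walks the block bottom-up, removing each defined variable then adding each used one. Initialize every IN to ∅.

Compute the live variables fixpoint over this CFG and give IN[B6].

Fixpoint table:
  B0: | IN={a, d, e} | OUT={a, b, d, e}
  B1: | IN={a, b, d, e} | OUT={a, b, c, d, e}
  B2: | IN={a, b, c, d, e} | OUT={a, b, c, d, e}
  B3: | IN={a, b, c, d, e} | OUT={a, b, c, d, e}
  B4: | IN={a, b, c, d, e} | OUT={a, b, c, d, e, f}
  B5: | IN={b, c, e, f} | OUT={b, c, e, f}
  B6: | IN={b, c, e, f} | OUT={}

B6 is the boundary node: OUT[B6] = {}
Applying B6's transfer function to that OUT value gives IN[B6] (row B6 above).

Answer: {b, c, e, f}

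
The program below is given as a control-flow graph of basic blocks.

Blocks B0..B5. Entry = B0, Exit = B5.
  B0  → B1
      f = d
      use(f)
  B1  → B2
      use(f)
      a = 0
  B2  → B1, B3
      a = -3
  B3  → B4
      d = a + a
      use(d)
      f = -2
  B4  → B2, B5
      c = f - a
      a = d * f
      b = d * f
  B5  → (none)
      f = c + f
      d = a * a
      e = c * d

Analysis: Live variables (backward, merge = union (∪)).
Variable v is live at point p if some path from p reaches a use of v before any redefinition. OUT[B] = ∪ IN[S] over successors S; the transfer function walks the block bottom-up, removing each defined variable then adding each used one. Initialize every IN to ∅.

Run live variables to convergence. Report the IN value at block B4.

Converged values:
  B0: | IN={d} | OUT={f}
  B1: | IN={f} | OUT={f}
  B2: | IN={f} | OUT={a, f}
  B3: | IN={a} | OUT={a, d, f}
  B4: | IN={a, d, f} | OUT={a, c, f}
  B5: | IN={a, c, f} | OUT={}

Merge at B4: OUT[B4] = IN[B2] ⊔ IN[B5] = {a, c, f}
Applying B4's transfer function to that OUT value gives IN[B4] (row B4 above).

Answer: {a, d, f}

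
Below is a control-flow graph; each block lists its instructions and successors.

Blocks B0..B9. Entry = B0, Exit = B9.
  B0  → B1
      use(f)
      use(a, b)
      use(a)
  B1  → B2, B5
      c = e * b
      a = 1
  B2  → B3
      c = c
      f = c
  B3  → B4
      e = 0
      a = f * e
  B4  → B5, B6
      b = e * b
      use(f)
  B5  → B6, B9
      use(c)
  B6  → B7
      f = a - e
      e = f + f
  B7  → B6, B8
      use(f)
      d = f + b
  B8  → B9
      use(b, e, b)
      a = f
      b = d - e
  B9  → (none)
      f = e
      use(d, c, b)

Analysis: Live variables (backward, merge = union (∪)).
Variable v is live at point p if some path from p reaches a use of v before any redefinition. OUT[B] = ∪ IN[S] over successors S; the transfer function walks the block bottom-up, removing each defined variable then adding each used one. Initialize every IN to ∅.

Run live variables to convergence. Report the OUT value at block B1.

Answer: {a, b, c, d, e}

Trace:
Fixpoint table:
  B0: | IN={a, b, d, e, f} | OUT={b, d, e}
  B1: | IN={b, d, e} | OUT={a, b, c, d, e}
  B2: | IN={b, c, d} | OUT={b, c, d, f}
  B3: | IN={b, c, d, f} | OUT={a, b, c, d, e, f}
  B4: | IN={a, b, c, d, e, f} | OUT={a, b, c, d, e}
  B5: | IN={a, b, c, d, e} | OUT={a, b, c, d, e}
  B6: | IN={a, b, c, e} | OUT={a, b, c, e, f}
  B7: | IN={a, b, c, e, f} | OUT={a, b, c, d, e, f}
  B8: | IN={b, c, d, e, f} | OUT={b, c, d, e}
  B9: | IN={b, c, d, e} | OUT={}

Merge at B1: OUT[B1] = IN[B2] ⊔ IN[B5] = {a, b, c, d, e}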